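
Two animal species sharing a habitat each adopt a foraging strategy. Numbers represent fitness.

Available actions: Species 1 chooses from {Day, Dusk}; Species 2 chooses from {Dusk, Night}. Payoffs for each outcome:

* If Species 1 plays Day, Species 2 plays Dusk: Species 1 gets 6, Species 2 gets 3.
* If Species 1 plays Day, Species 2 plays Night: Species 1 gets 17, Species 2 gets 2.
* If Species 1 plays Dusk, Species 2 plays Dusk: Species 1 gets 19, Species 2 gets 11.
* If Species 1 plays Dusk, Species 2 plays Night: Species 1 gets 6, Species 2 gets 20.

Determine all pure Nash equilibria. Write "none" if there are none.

This game has no pure Nash equilibrium.

Mark each player's best response to every combination of opponents' strategies; a profile where every player is best-responding is a pure Nash equilibrium.
Species 1 against Dusk: payoffs 6, 19 → best response Dusk.
Species 1 against Night: payoffs 17, 6 → best response Day.
Species 2 against Day: payoffs 3, 2 → best response Dusk.
Species 2 against Dusk: payoffs 11, 20 → best response Night.
No profile is a mutual best response for all players.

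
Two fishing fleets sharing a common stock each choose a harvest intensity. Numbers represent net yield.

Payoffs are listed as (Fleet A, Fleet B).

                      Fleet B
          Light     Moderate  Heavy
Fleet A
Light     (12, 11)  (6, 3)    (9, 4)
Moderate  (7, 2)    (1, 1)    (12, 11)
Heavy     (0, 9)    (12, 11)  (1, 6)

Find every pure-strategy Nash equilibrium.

(Light, Light) and (Moderate, Heavy) and (Heavy, Moderate)

Fleet A against Light: payoffs 12, 7, 0 → best response Light.
Fleet A against Moderate: payoffs 6, 1, 12 → best response Heavy.
Fleet A against Heavy: payoffs 9, 12, 1 → best response Moderate.
Fleet B against Light: payoffs 11, 3, 4 → best response Light.
Fleet B against Moderate: payoffs 2, 1, 11 → best response Heavy.
Fleet B against Heavy: payoffs 9, 11, 6 → best response Moderate.
Mutual best responses: (Light, Light); (Moderate, Heavy); (Heavy, Moderate).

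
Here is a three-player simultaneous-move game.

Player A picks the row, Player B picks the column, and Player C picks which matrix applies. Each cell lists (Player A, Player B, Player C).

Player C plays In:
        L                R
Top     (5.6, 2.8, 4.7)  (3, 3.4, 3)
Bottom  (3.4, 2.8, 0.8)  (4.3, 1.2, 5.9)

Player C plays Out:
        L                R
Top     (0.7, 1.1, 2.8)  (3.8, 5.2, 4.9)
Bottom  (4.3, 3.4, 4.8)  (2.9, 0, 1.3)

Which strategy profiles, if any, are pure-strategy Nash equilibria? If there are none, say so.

The pure Nash equilibria are (Top, R, Out) and (Bottom, L, Out).

Player A against (L, In): payoffs 5.6, 3.4 → best response Top.
Player A against (L, Out): payoffs 0.7, 4.3 → best response Bottom.
Player A against (R, In): payoffs 3, 4.3 → best response Bottom.
Player A against (R, Out): payoffs 3.8, 2.9 → best response Top.
Player B against (Top, In): payoffs 2.8, 3.4 → best response R.
Player B against (Top, Out): payoffs 1.1, 5.2 → best response R.
Player B against (Bottom, In): payoffs 2.8, 1.2 → best response L.
Player B against (Bottom, Out): payoffs 3.4, 0 → best response L.
Player C against (Top, L): payoffs 4.7, 2.8 → best response In.
Player C against (Top, R): payoffs 3, 4.9 → best response Out.
Player C against (Bottom, L): payoffs 0.8, 4.8 → best response Out.
Player C against (Bottom, R): payoffs 5.9, 1.3 → best response In.
Mutual best responses: (Top, R, Out); (Bottom, L, Out).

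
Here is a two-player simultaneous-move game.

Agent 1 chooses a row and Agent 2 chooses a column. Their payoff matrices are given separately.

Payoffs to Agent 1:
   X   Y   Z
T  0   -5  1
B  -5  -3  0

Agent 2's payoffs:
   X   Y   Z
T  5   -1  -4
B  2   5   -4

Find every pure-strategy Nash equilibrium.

Agent 1 against X: payoffs 0, -5 → best response T.
Agent 1 against Y: payoffs -5, -3 → best response B.
Agent 1 against Z: payoffs 1, 0 → best response T.
Agent 2 against T: payoffs 5, -1, -4 → best response X.
Agent 2 against B: payoffs 2, 5, -4 → best response Y.
Mutual best responses: (T, X); (B, Y).

Pure-strategy Nash equilibria: (T, X) and (B, Y)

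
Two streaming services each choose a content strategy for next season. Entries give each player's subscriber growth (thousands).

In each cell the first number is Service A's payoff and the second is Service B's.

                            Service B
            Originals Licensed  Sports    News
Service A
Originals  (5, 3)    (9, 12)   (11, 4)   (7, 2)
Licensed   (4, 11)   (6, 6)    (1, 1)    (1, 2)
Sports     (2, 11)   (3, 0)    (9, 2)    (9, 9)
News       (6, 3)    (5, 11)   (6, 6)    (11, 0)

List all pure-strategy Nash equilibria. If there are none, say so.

(Originals, Licensed)

Service A against Originals: payoffs 5, 4, 2, 6 → best response News.
Service A against Licensed: payoffs 9, 6, 3, 5 → best response Originals.
Service A against Sports: payoffs 11, 1, 9, 6 → best response Originals.
Service A against News: payoffs 7, 1, 9, 11 → best response News.
Service B against Originals: payoffs 3, 12, 4, 2 → best response Licensed.
Service B against Licensed: payoffs 11, 6, 1, 2 → best response Originals.
Service B against Sports: payoffs 11, 0, 2, 9 → best response Originals.
Service B against News: payoffs 3, 11, 6, 0 → best response Licensed.
Mutual best responses: (Originals, Licensed).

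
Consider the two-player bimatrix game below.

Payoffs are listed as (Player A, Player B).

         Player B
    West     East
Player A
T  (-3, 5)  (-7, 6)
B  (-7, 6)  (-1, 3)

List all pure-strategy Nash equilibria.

Player A against West: payoffs -3, -7 → best response T.
Player A against East: payoffs -7, -1 → best response B.
Player B against T: payoffs 5, 6 → best response East.
Player B against B: payoffs 6, 3 → best response West.
No profile is a mutual best response for all players.

There is no pure-strategy Nash equilibrium.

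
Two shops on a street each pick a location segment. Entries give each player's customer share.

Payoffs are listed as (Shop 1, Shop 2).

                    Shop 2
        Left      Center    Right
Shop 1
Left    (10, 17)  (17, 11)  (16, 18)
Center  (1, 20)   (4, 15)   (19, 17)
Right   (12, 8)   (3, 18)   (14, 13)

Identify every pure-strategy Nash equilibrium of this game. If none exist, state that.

Shop 1 against Left: payoffs 10, 1, 12 → best response Right.
Shop 1 against Center: payoffs 17, 4, 3 → best response Left.
Shop 1 against Right: payoffs 16, 19, 14 → best response Center.
Shop 2 against Left: payoffs 17, 11, 18 → best response Right.
Shop 2 against Center: payoffs 20, 15, 17 → best response Left.
Shop 2 against Right: payoffs 8, 18, 13 → best response Center.
No profile is a mutual best response for all players.

There is no pure-strategy Nash equilibrium.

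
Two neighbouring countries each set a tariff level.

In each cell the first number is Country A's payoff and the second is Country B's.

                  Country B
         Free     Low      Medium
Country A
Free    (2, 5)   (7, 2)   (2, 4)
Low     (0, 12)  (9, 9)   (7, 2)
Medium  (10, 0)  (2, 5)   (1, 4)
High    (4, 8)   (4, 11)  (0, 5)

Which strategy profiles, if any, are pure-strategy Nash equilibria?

Country A against Free: payoffs 2, 0, 10, 4 → best response Medium.
Country A against Low: payoffs 7, 9, 2, 4 → best response Low.
Country A against Medium: payoffs 2, 7, 1, 0 → best response Low.
Country B against Free: payoffs 5, 2, 4 → best response Free.
Country B against Low: payoffs 12, 9, 2 → best response Free.
Country B against Medium: payoffs 0, 5, 4 → best response Low.
Country B against High: payoffs 8, 11, 5 → best response Low.
No profile is a mutual best response for all players.

This game has no pure Nash equilibrium.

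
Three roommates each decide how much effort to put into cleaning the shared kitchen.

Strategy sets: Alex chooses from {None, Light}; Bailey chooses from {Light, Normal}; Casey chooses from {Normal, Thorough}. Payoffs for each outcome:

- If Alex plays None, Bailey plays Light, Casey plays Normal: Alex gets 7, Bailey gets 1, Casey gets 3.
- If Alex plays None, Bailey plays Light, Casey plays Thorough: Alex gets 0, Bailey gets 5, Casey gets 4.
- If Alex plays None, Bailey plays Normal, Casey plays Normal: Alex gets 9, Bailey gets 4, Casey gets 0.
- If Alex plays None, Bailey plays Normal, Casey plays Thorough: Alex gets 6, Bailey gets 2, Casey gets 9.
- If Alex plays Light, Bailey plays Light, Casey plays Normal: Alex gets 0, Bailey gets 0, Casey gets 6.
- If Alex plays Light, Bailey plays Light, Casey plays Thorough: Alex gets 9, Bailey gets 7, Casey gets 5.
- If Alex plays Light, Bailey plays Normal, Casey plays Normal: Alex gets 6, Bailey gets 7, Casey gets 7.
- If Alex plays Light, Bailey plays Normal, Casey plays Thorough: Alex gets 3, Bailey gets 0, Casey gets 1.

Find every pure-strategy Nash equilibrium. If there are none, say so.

No pure-strategy Nash equilibrium.

For each player, find the best response to each opponent profile; mutual best responses are the pure NE.
Alex against (Light, Normal): payoffs 7, 0 → best response None.
Alex against (Light, Thorough): payoffs 0, 9 → best response Light.
Alex against (Normal, Normal): payoffs 9, 6 → best response None.
Alex against (Normal, Thorough): payoffs 6, 3 → best response None.
Bailey against (None, Normal): payoffs 1, 4 → best response Normal.
Bailey against (None, Thorough): payoffs 5, 2 → best response Light.
Bailey against (Light, Normal): payoffs 0, 7 → best response Normal.
Bailey against (Light, Thorough): payoffs 7, 0 → best response Light.
Casey against (None, Light): payoffs 3, 4 → best response Thorough.
Casey against (None, Normal): payoffs 0, 9 → best response Thorough.
Casey against (Light, Light): payoffs 6, 5 → best response Normal.
Casey against (Light, Normal): payoffs 7, 1 → best response Normal.
No profile is a mutual best response for all players.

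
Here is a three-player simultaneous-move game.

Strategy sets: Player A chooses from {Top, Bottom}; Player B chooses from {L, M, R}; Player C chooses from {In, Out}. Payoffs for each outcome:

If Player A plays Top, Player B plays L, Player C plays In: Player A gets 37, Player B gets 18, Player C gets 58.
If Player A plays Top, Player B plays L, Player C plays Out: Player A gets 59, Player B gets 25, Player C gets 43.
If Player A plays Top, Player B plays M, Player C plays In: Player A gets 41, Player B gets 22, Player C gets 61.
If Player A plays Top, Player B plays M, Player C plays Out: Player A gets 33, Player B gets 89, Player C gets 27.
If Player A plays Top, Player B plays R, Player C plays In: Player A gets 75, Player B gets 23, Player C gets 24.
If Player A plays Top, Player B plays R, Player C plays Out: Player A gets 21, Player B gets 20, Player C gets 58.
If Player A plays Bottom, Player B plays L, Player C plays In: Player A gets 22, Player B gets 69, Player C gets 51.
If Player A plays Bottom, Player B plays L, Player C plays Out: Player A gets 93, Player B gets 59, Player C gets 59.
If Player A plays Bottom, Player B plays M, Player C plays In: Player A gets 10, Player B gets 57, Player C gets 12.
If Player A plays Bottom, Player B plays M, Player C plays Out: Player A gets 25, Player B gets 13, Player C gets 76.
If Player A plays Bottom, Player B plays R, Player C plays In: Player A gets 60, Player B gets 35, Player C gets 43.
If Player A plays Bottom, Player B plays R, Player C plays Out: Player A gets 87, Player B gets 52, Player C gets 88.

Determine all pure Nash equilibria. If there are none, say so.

Player A against (L, In): payoffs 37, 22 → best response Top.
Player A against (L, Out): payoffs 59, 93 → best response Bottom.
Player A against (M, In): payoffs 41, 10 → best response Top.
Player A against (M, Out): payoffs 33, 25 → best response Top.
Player A against (R, In): payoffs 75, 60 → best response Top.
Player A against (R, Out): payoffs 21, 87 → best response Bottom.
Player B against (Top, In): payoffs 18, 22, 23 → best response R.
Player B against (Top, Out): payoffs 25, 89, 20 → best response M.
Player B against (Bottom, In): payoffs 69, 57, 35 → best response L.
Player B against (Bottom, Out): payoffs 59, 13, 52 → best response L.
Player C against (Top, L): payoffs 58, 43 → best response In.
Player C against (Top, M): payoffs 61, 27 → best response In.
Player C against (Top, R): payoffs 24, 58 → best response Out.
Player C against (Bottom, L): payoffs 51, 59 → best response Out.
Player C against (Bottom, M): payoffs 12, 76 → best response Out.
Player C against (Bottom, R): payoffs 43, 88 → best response Out.
Mutual best responses: (Bottom, L, Out).

(Bottom, L, Out)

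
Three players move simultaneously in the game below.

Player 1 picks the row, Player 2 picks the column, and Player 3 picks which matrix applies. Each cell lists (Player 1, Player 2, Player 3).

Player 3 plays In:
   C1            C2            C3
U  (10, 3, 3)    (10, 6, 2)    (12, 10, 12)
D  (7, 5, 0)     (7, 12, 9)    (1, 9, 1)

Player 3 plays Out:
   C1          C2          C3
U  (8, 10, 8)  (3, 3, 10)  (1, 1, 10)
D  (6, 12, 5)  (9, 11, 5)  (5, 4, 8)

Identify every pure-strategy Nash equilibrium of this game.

Pure-strategy Nash equilibria: (U, C1, Out), (U, C3, In)

(U, C1, In): Player 2 can switch to C2 (3 → 6). Not NE.
(U, C1, Out): Player 1 gets 8, best alternative 6; Player 2 gets 10, best alternative 3; Player 3 gets 8, best alternative 3. No profitable deviation — NE.
(U, C2, In): Player 2 can switch to C3 (6 → 10). Not NE.
(U, C2, Out): Player 1 can switch to D (3 → 9). Not NE.
(U, C3, In): Player 1 gets 12, best alternative 1; Player 2 gets 10, best alternative 6; Player 3 gets 12, best alternative 10. No profitable deviation — NE.
(U, C3, Out): Player 1 can switch to D (1 → 5). Not NE.
(D, C1, In): Player 1 can switch to U (7 → 10). Not NE.
(D, C1, Out): Player 1 can switch to U (6 → 8). Not NE.
(The remaining 4 profiles each have a profitable deviation by the same check.)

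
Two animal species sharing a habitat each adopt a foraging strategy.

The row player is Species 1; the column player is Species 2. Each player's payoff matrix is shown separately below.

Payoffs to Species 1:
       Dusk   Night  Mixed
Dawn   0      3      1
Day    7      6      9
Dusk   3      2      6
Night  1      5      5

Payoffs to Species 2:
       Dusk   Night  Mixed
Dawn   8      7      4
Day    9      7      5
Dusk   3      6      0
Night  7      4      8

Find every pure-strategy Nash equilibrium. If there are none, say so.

(Day, Dusk)

Species 1 against Dusk: payoffs 0, 7, 3, 1 → best response Day.
Species 1 against Night: payoffs 3, 6, 2, 5 → best response Day.
Species 1 against Mixed: payoffs 1, 9, 6, 5 → best response Day.
Species 2 against Dawn: payoffs 8, 7, 4 → best response Dusk.
Species 2 against Day: payoffs 9, 7, 5 → best response Dusk.
Species 2 against Dusk: payoffs 3, 6, 0 → best response Night.
Species 2 against Night: payoffs 7, 4, 8 → best response Mixed.
Mutual best responses: (Day, Dusk).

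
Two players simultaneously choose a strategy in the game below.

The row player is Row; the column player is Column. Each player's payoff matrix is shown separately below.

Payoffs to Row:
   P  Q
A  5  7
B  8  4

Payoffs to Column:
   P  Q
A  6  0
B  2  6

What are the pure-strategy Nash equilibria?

No pure-strategy Nash equilibrium.

(A, P): Row can switch to B (5 → 8). Not NE.
(A, Q): Column can switch to P (0 → 6). Not NE.
(B, P): Column can switch to Q (2 → 6). Not NE.
(B, Q): Row can switch to A (4 → 7). Not NE.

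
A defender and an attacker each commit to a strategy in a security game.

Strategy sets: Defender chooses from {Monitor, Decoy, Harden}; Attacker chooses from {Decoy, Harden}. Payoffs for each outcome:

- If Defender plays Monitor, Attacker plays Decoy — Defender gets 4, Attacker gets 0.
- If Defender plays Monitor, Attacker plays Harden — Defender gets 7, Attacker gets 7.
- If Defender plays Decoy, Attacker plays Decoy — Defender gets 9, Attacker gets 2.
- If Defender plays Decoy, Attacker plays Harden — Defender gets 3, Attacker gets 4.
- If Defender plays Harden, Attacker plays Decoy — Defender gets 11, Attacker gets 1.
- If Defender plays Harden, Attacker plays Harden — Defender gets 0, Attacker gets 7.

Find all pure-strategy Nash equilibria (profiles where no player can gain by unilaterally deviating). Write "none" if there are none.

Pure NE: (Monitor, Harden)

(Monitor, Decoy): Defender can switch to Decoy (4 → 9). Not NE.
(Monitor, Harden): Defender gets 7, best alternative 3; Attacker gets 7, best alternative 0. No profitable deviation — NE.
(Decoy, Decoy): Defender can switch to Harden (9 → 11). Not NE.
(Decoy, Harden): Defender can switch to Monitor (3 → 7). Not NE.
(Harden, Decoy): Attacker can switch to Harden (1 → 7). Not NE.
(Harden, Harden): Defender can switch to Monitor (0 → 7). Not NE.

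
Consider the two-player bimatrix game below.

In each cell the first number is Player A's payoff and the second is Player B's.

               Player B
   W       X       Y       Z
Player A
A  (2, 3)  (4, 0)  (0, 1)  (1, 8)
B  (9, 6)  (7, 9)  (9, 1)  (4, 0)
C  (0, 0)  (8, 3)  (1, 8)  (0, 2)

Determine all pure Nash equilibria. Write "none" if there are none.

none

(A, W): Player A can switch to B (2 → 9). Not NE.
(A, X): Player A can switch to B (4 → 7). Not NE.
(A, Y): Player A can switch to B (0 → 9). Not NE.
(A, Z): Player A can switch to B (1 → 4). Not NE.
(B, W): Player B can switch to X (6 → 9). Not NE.
(B, X): Player A can switch to C (7 → 8). Not NE.
(B, Y): Player B can switch to W (1 → 6). Not NE.
(B, Z): Player B can switch to W (0 → 6). Not NE.
(C, W): Player A can switch to A (0 → 2). Not NE.
(C, X): Player B can switch to Y (3 → 8). Not NE.
(C, Y): Player A can switch to B (1 → 9). Not NE.
(C, Z): Player A can switch to A (0 → 1). Not NE.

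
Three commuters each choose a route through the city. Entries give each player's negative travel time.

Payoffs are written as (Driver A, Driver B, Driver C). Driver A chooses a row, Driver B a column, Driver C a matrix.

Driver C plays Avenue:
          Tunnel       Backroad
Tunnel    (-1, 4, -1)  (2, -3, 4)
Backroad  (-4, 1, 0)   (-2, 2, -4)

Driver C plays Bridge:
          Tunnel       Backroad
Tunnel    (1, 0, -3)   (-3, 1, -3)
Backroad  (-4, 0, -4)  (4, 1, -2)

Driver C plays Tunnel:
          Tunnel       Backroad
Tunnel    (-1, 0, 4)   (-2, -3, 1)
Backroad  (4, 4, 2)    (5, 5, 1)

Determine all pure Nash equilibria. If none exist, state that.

Driver A against (Tunnel, Avenue): payoffs -1, -4 → best response Tunnel.
Driver A against (Tunnel, Bridge): payoffs 1, -4 → best response Tunnel.
Driver A against (Tunnel, Tunnel): payoffs -1, 4 → best response Backroad.
Driver A against (Backroad, Avenue): payoffs 2, -2 → best response Tunnel.
Driver A against (Backroad, Bridge): payoffs -3, 4 → best response Backroad.
Driver A against (Backroad, Tunnel): payoffs -2, 5 → best response Backroad.
Driver B against (Tunnel, Avenue): payoffs 4, -3 → best response Tunnel.
Driver B against (Tunnel, Bridge): payoffs 0, 1 → best response Backroad.
Driver B against (Tunnel, Tunnel): payoffs 0, -3 → best response Tunnel.
Driver B against (Backroad, Avenue): payoffs 1, 2 → best response Backroad.
Driver B against (Backroad, Bridge): payoffs 0, 1 → best response Backroad.
Driver B against (Backroad, Tunnel): payoffs 4, 5 → best response Backroad.
Driver C against (Tunnel, Tunnel): payoffs -1, -3, 4 → best response Tunnel.
Driver C against (Tunnel, Backroad): payoffs 4, -3, 1 → best response Avenue.
Driver C against (Backroad, Tunnel): payoffs 0, -4, 2 → best response Tunnel.
Driver C against (Backroad, Backroad): payoffs -4, -2, 1 → best response Tunnel.
Mutual best responses: (Backroad, Backroad, Tunnel).

(Backroad, Backroad, Tunnel)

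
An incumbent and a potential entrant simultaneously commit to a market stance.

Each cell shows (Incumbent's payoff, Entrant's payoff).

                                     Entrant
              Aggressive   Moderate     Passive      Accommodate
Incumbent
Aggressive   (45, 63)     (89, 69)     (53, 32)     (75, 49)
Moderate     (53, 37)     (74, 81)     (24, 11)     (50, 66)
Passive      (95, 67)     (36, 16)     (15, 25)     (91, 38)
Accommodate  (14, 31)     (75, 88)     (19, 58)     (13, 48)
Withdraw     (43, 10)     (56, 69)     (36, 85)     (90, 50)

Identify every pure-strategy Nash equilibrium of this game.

(Aggressive, Aggressive): Incumbent can switch to Moderate (45 → 53). Not NE.
(Aggressive, Moderate): Incumbent gets 89, best alternative 75; Entrant gets 69, best alternative 63. No profitable deviation — NE.
(Aggressive, Passive): Entrant can switch to Aggressive (32 → 63). Not NE.
(Aggressive, Accommodate): Incumbent can switch to Passive (75 → 91). Not NE.
(Moderate, Aggressive): Incumbent can switch to Passive (53 → 95). Not NE.
(Moderate, Moderate): Incumbent can switch to Aggressive (74 → 89). Not NE.
(Moderate, Passive): Incumbent can switch to Aggressive (24 → 53). Not NE.
(Moderate, Accommodate): Incumbent can switch to Aggressive (50 → 75). Not NE.
(Passive, Aggressive): Incumbent gets 95, best alternative 53; Entrant gets 67, best alternative 38. No profitable deviation — NE.
(Passive, Moderate): Incumbent can switch to Aggressive (36 → 89). Not NE.
(The remaining 10 profiles each have a profitable deviation by the same check.)

Pure-strategy Nash equilibria: (Aggressive, Moderate) and (Passive, Aggressive)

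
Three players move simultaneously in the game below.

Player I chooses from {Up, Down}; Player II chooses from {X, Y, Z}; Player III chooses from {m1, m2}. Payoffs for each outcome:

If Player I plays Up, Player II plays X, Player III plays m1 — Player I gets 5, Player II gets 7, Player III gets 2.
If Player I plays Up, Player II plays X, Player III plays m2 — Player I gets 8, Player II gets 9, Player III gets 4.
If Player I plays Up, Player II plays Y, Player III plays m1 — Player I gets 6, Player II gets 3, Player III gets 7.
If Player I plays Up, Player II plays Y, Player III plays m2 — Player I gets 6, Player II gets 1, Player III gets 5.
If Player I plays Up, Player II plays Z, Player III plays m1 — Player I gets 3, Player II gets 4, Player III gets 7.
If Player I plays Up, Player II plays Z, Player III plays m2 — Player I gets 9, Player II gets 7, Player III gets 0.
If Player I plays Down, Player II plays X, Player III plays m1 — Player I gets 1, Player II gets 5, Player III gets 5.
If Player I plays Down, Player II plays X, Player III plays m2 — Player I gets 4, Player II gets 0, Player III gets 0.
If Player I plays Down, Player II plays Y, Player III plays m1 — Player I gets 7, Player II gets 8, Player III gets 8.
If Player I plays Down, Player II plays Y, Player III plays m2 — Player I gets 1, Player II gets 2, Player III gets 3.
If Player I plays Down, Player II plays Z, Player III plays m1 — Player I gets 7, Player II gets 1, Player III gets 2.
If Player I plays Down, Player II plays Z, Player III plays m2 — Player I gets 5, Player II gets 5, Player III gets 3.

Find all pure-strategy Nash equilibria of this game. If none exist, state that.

The pure Nash equilibria are (Up, X, m2); (Down, Y, m1).

(Up, X, m1): Player III can switch to m2 (2 → 4). Not NE.
(Up, X, m2): Player I gets 8, best alternative 4; Player II gets 9, best alternative 7; Player III gets 4, best alternative 2. No profitable deviation — NE.
(Up, Y, m1): Player I can switch to Down (6 → 7). Not NE.
(Up, Y, m2): Player II can switch to X (1 → 9). Not NE.
(Up, Z, m1): Player I can switch to Down (3 → 7). Not NE.
(Up, Z, m2): Player II can switch to X (7 → 9). Not NE.
(Down, X, m1): Player I can switch to Up (1 → 5). Not NE.
(Down, X, m2): Player I can switch to Up (4 → 8). Not NE.
(Down, Y, m1): Player I gets 7, best alternative 6; Player II gets 8, best alternative 5; Player III gets 8, best alternative 3. No profitable deviation — NE.
(Down, Y, m2): Player I can switch to Up (1 → 6). Not NE.
(The remaining 2 profiles each have a profitable deviation by the same check.)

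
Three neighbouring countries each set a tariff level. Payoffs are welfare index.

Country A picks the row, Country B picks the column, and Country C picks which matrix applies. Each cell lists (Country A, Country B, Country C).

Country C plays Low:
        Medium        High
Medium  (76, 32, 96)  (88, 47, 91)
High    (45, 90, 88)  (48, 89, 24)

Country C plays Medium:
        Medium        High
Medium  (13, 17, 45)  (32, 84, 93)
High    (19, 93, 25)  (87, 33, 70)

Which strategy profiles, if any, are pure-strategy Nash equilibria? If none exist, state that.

none

Country A against (Medium, Low): payoffs 76, 45 → best response Medium.
Country A against (Medium, Medium): payoffs 13, 19 → best response High.
Country A against (High, Low): payoffs 88, 48 → best response Medium.
Country A against (High, Medium): payoffs 32, 87 → best response High.
Country B against (Medium, Low): payoffs 32, 47 → best response High.
Country B against (Medium, Medium): payoffs 17, 84 → best response High.
Country B against (High, Low): payoffs 90, 89 → best response Medium.
Country B against (High, Medium): payoffs 93, 33 → best response Medium.
Country C against (Medium, Medium): payoffs 96, 45 → best response Low.
Country C against (Medium, High): payoffs 91, 93 → best response Medium.
Country C against (High, Medium): payoffs 88, 25 → best response Low.
Country C against (High, High): payoffs 24, 70 → best response Medium.
No profile is a mutual best response for all players.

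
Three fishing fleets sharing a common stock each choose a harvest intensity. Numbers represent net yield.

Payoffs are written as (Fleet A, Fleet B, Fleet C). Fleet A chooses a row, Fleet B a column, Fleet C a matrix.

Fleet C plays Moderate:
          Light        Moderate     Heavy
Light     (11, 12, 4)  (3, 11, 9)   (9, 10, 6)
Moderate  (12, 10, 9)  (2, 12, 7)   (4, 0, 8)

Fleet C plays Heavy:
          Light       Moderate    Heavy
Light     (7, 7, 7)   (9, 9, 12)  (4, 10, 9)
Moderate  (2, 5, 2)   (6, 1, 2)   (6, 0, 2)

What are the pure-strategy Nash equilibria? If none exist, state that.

(Light, Light, Moderate): Fleet A can switch to Moderate (11 → 12). Not NE.
(Light, Light, Heavy): Fleet B can switch to Moderate (7 → 9). Not NE.
(Light, Moderate, Moderate): Fleet B can switch to Light (11 → 12). Not NE.
(Light, Moderate, Heavy): Fleet B can switch to Heavy (9 → 10). Not NE.
(Light, Heavy, Moderate): Fleet B can switch to Light (10 → 12). Not NE.
(Light, Heavy, Heavy): Fleet A can switch to Moderate (4 → 6). Not NE.
(The remaining 6 profiles each have a profitable deviation by the same check.)

There is no pure-strategy Nash equilibrium.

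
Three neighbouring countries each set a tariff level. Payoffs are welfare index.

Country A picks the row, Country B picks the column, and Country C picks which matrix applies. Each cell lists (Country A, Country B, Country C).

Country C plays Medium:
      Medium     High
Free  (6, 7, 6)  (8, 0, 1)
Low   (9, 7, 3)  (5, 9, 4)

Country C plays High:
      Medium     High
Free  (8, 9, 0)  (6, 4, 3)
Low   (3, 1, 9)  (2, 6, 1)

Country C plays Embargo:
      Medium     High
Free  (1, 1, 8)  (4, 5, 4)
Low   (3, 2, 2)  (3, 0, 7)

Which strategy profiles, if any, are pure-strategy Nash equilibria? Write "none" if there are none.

Pure NE: (Free, High, Embargo)

(Free, Medium, Medium): Country A can switch to Low (6 → 9). Not NE.
(Free, Medium, High): Country C can switch to Medium (0 → 6). Not NE.
(Free, Medium, Embargo): Country A can switch to Low (1 → 3). Not NE.
(Free, High, Medium): Country B can switch to Medium (0 → 7). Not NE.
(Free, High, High): Country B can switch to Medium (4 → 9). Not NE.
(Free, High, Embargo): Country A gets 4, best alternative 3; Country B gets 5, best alternative 1; Country C gets 4, best alternative 3. No profitable deviation — NE.
(Low, Medium, Medium): Country B can switch to High (7 → 9). Not NE.
(Low, Medium, High): Country A can switch to Free (3 → 8). Not NE.
(Low, Medium, Embargo): Country C can switch to Medium (2 → 3). Not NE.
(Low, High, Medium): Country A can switch to Free (5 → 8). Not NE.
(Low, High, High): Country A can switch to Free (2 → 6). Not NE.
(Low, High, Embargo): Country A can switch to Free (3 → 4). Not NE.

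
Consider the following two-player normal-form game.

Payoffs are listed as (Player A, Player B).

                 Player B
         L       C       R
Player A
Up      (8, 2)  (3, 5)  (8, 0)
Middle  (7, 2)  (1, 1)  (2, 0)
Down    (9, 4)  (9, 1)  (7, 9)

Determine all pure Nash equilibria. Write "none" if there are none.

none

Player A against L: payoffs 8, 7, 9 → best response Down.
Player A against C: payoffs 3, 1, 9 → best response Down.
Player A against R: payoffs 8, 2, 7 → best response Up.
Player B against Up: payoffs 2, 5, 0 → best response C.
Player B against Middle: payoffs 2, 1, 0 → best response L.
Player B against Down: payoffs 4, 1, 9 → best response R.
No profile is a mutual best response for all players.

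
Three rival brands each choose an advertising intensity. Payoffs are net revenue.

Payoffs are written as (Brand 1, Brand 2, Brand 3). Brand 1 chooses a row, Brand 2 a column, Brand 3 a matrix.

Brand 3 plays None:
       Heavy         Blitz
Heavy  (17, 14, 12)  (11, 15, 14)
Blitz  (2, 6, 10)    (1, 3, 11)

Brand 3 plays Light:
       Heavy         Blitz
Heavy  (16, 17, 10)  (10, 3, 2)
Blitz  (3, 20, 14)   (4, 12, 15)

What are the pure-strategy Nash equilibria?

Brand 1 against (Heavy, None): payoffs 17, 2 → best response Heavy.
Brand 1 against (Heavy, Light): payoffs 16, 3 → best response Heavy.
Brand 1 against (Blitz, None): payoffs 11, 1 → best response Heavy.
Brand 1 against (Blitz, Light): payoffs 10, 4 → best response Heavy.
Brand 2 against (Heavy, None): payoffs 14, 15 → best response Blitz.
Brand 2 against (Heavy, Light): payoffs 17, 3 → best response Heavy.
Brand 2 against (Blitz, None): payoffs 6, 3 → best response Heavy.
Brand 2 against (Blitz, Light): payoffs 20, 12 → best response Heavy.
Brand 3 against (Heavy, Heavy): payoffs 12, 10 → best response None.
Brand 3 against (Heavy, Blitz): payoffs 14, 2 → best response None.
Brand 3 against (Blitz, Heavy): payoffs 10, 14 → best response Light.
Brand 3 against (Blitz, Blitz): payoffs 11, 15 → best response Light.
Mutual best responses: (Heavy, Blitz, None).

Pure NE: (Heavy, Blitz, None)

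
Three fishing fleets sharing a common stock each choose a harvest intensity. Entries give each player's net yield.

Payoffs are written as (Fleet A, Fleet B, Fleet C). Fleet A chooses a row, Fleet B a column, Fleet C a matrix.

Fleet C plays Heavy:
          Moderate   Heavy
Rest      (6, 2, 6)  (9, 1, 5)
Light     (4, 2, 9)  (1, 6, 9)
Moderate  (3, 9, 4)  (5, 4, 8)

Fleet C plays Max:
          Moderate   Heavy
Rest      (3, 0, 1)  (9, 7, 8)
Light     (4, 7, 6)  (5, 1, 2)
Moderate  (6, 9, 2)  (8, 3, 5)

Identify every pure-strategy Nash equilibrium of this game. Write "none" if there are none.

(Rest, Moderate, Heavy); (Rest, Heavy, Max)

Fleet A against (Moderate, Heavy): payoffs 6, 4, 3 → best response Rest.
Fleet A against (Moderate, Max): payoffs 3, 4, 6 → best response Moderate.
Fleet A against (Heavy, Heavy): payoffs 9, 1, 5 → best response Rest.
Fleet A against (Heavy, Max): payoffs 9, 5, 8 → best response Rest.
Fleet B against (Rest, Heavy): payoffs 2, 1 → best response Moderate.
Fleet B against (Rest, Max): payoffs 0, 7 → best response Heavy.
Fleet B against (Light, Heavy): payoffs 2, 6 → best response Heavy.
Fleet B against (Light, Max): payoffs 7, 1 → best response Moderate.
Fleet B against (Moderate, Heavy): payoffs 9, 4 → best response Moderate.
Fleet B against (Moderate, Max): payoffs 9, 3 → best response Moderate.
Fleet C against (Rest, Moderate): payoffs 6, 1 → best response Heavy.
Fleet C against (Rest, Heavy): payoffs 5, 8 → best response Max.
Fleet C against (Light, Moderate): payoffs 9, 6 → best response Heavy.
Fleet C against (Light, Heavy): payoffs 9, 2 → best response Heavy.
Fleet C against (Moderate, Moderate): payoffs 4, 2 → best response Heavy.
Fleet C against (Moderate, Heavy): payoffs 8, 5 → best response Heavy.
Mutual best responses: (Rest, Moderate, Heavy); (Rest, Heavy, Max).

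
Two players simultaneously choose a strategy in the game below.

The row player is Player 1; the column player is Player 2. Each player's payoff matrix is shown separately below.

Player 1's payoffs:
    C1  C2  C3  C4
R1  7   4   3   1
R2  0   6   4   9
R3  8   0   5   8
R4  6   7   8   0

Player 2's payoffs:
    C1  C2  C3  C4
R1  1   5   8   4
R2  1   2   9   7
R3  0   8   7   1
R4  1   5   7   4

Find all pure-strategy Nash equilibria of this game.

The unique pure-strategy Nash equilibrium is (R4, C3).

(R1, C1): Player 1 can switch to R3 (7 → 8). Not NE.
(R1, C2): Player 1 can switch to R2 (4 → 6). Not NE.
(R1, C3): Player 1 can switch to R2 (3 → 4). Not NE.
(R1, C4): Player 1 can switch to R2 (1 → 9). Not NE.
(R2, C1): Player 1 can switch to R1 (0 → 7). Not NE.
(R2, C2): Player 1 can switch to R4 (6 → 7). Not NE.
(R2, C3): Player 1 can switch to R3 (4 → 5). Not NE.
(R2, C4): Player 2 can switch to C3 (7 → 9). Not NE.
(R3, C1): Player 2 can switch to C2 (0 → 8). Not NE.
(R3, C2): Player 1 can switch to R1 (0 → 4). Not NE.
(R3, C3): Player 1 can switch to R4 (5 → 8). Not NE.
(R3, C4): Player 1 can switch to R2 (8 → 9). Not NE.
(R4, C3): Player 1 gets 8, best alternative 5; Player 2 gets 7, best alternative 5. No profitable deviation — NE.
(The remaining 3 profiles each have a profitable deviation by the same check.)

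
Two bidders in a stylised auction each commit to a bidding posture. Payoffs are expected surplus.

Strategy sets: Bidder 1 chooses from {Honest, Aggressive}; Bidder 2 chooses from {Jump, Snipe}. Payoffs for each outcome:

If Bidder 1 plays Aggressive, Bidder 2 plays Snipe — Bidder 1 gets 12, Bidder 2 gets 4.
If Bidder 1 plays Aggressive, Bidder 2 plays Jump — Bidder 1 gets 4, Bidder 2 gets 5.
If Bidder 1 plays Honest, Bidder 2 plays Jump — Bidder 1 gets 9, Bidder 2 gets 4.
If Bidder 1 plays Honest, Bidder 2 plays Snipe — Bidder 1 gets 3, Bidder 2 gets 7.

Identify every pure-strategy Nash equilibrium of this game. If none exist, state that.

For each strategy profile, look for a profitable unilateral deviation.
(Honest, Jump): Bidder 2 can switch to Snipe (4 → 7). Not NE.
(Honest, Snipe): Bidder 1 can switch to Aggressive (3 → 12). Not NE.
(Aggressive, Jump): Bidder 1 can switch to Honest (4 → 9). Not NE.
(Aggressive, Snipe): Bidder 2 can switch to Jump (4 → 5). Not NE.

This game has no pure Nash equilibrium.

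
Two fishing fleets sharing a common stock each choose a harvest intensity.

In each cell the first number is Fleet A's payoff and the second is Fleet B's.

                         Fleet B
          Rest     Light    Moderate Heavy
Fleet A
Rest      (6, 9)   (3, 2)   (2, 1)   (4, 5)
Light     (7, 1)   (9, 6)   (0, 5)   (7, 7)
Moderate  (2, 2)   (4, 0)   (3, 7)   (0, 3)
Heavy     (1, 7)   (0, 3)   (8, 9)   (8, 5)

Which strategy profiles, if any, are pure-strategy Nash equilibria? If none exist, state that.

Fleet A against Rest: payoffs 6, 7, 2, 1 → best response Light.
Fleet A against Light: payoffs 3, 9, 4, 0 → best response Light.
Fleet A against Moderate: payoffs 2, 0, 3, 8 → best response Heavy.
Fleet A against Heavy: payoffs 4, 7, 0, 8 → best response Heavy.
Fleet B against Rest: payoffs 9, 2, 1, 5 → best response Rest.
Fleet B against Light: payoffs 1, 6, 5, 7 → best response Heavy.
Fleet B against Moderate: payoffs 2, 0, 7, 3 → best response Moderate.
Fleet B against Heavy: payoffs 7, 3, 9, 5 → best response Moderate.
Mutual best responses: (Heavy, Moderate).

Pure NE: (Heavy, Moderate)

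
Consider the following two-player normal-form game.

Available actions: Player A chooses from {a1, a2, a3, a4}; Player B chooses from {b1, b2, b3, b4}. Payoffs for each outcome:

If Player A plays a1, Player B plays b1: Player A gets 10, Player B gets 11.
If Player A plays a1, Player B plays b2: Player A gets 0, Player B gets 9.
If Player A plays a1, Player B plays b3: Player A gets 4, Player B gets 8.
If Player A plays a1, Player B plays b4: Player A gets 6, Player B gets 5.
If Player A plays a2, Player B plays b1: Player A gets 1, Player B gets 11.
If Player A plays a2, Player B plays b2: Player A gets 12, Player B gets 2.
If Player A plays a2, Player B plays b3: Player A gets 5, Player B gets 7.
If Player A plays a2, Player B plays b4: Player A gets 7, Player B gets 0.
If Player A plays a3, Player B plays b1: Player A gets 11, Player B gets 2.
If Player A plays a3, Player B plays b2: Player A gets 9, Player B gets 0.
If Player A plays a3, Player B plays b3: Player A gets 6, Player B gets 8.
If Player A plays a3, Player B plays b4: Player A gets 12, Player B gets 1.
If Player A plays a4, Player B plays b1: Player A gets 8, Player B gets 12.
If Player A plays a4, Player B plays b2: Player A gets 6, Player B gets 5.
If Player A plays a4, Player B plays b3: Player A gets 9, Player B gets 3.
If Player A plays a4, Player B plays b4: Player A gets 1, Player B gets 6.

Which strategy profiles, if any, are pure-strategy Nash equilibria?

none

Player A against b1: payoffs 10, 1, 11, 8 → best response a3.
Player A against b2: payoffs 0, 12, 9, 6 → best response a2.
Player A against b3: payoffs 4, 5, 6, 9 → best response a4.
Player A against b4: payoffs 6, 7, 12, 1 → best response a3.
Player B against a1: payoffs 11, 9, 8, 5 → best response b1.
Player B against a2: payoffs 11, 2, 7, 0 → best response b1.
Player B against a3: payoffs 2, 0, 8, 1 → best response b3.
Player B against a4: payoffs 12, 5, 3, 6 → best response b1.
No profile is a mutual best response for all players.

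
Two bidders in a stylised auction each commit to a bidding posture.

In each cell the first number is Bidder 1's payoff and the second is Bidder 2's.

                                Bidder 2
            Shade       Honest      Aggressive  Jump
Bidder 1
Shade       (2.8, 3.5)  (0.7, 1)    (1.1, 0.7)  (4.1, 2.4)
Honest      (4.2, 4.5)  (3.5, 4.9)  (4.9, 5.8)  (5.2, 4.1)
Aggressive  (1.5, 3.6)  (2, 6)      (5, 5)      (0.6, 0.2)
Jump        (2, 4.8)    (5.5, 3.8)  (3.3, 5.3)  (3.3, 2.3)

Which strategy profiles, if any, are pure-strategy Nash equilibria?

none

Check each profile: it is a Nash equilibrium iff no player can strictly gain by switching unilaterally.
(Shade, Shade): Bidder 1 can switch to Honest (2.8 → 4.2). Not NE.
(Shade, Honest): Bidder 1 can switch to Honest (0.7 → 3.5). Not NE.
(Shade, Aggressive): Bidder 1 can switch to Honest (1.1 → 4.9). Not NE.
(Shade, Jump): Bidder 1 can switch to Honest (4.1 → 5.2). Not NE.
(Honest, Shade): Bidder 2 can switch to Honest (4.5 → 4.9). Not NE.
(Honest, Honest): Bidder 1 can switch to Jump (3.5 → 5.5). Not NE.
(The remaining 10 profiles each have a profitable deviation by the same check.)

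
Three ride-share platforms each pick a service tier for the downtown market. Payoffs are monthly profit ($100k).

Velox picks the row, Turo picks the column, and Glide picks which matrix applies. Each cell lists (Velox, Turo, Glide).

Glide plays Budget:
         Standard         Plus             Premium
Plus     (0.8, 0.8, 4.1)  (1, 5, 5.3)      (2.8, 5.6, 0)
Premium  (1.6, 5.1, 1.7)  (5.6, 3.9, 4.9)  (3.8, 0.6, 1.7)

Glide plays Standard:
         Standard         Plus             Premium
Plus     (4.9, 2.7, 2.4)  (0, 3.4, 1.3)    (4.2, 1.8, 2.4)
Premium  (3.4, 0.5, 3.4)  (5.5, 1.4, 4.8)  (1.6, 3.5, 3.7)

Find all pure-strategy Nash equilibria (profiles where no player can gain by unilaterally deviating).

Mark each player's best response to every combination of opponents' strategies; a profile where every player is best-responding is a pure Nash equilibrium.
Velox against (Standard, Budget): payoffs 0.8, 1.6 → best response Premium.
Velox against (Standard, Standard): payoffs 4.9, 3.4 → best response Plus.
Velox against (Plus, Budget): payoffs 1, 5.6 → best response Premium.
Velox against (Plus, Standard): payoffs 0, 5.5 → best response Premium.
Velox against (Premium, Budget): payoffs 2.8, 3.8 → best response Premium.
Velox against (Premium, Standard): payoffs 4.2, 1.6 → best response Plus.
Turo against (Plus, Budget): payoffs 0.8, 5, 5.6 → best response Premium.
Turo against (Plus, Standard): payoffs 2.7, 3.4, 1.8 → best response Plus.
Turo against (Premium, Budget): payoffs 5.1, 3.9, 0.6 → best response Standard.
Turo against (Premium, Standard): payoffs 0.5, 1.4, 3.5 → best response Premium.
Glide against (Plus, Standard): payoffs 4.1, 2.4 → best response Budget.
Glide against (Plus, Plus): payoffs 5.3, 1.3 → best response Budget.
Glide against (Plus, Premium): payoffs 0, 2.4 → best response Standard.
Glide against (Premium, Standard): payoffs 1.7, 3.4 → best response Standard.
Glide against (Premium, Plus): payoffs 4.9, 4.8 → best response Budget.
Glide against (Premium, Premium): payoffs 1.7, 3.7 → best response Standard.
No profile is a mutual best response for all players.

none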